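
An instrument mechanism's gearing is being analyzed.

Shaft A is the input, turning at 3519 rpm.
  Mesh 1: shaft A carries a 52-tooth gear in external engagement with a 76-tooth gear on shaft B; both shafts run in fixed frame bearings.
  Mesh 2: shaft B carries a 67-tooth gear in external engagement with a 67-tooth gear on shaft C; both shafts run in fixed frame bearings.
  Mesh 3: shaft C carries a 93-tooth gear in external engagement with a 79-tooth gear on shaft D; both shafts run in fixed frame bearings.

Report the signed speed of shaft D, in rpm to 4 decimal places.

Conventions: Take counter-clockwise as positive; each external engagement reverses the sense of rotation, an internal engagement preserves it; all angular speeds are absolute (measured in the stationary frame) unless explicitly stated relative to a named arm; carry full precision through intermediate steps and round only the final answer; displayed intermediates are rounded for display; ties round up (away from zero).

-2834.4244 rpm

3-mesh fixed-axis compound train (all bearings frame-fixed)
mesh 1 [52T→76T]: ω = 3519.0000×52/76 = 2407.7368 rpm, sense flips to −
mesh 2 [67T→67T]: ω = 2407.7368×67/67 = 2407.7368 rpm, sense flips to +
mesh 3 [93T→79T]: ω = 2407.7368×93/79 = 2834.4244 rpm, sense flips to −
signed output speed = -2834.4244 rpm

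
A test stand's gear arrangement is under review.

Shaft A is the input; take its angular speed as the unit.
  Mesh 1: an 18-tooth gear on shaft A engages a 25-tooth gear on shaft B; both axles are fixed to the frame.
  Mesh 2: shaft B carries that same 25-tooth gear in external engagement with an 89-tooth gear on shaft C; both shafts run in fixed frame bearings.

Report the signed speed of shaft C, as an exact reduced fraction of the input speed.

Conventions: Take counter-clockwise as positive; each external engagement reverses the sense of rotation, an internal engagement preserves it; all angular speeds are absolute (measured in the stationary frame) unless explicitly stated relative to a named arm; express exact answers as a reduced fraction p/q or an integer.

2-mesh fixed-axis compound train (all bearings frame-fixed)
mesh 1 [18T→25T]: |ω|/ω_in = 1×18/25 = 18/25, sense flips to −
mesh 2 [25T→89T]: |ω|/ω_in = (18/25)×25/89 = 18/89, sense flips to +
signed output speed (× input speed) = 18/89

18/89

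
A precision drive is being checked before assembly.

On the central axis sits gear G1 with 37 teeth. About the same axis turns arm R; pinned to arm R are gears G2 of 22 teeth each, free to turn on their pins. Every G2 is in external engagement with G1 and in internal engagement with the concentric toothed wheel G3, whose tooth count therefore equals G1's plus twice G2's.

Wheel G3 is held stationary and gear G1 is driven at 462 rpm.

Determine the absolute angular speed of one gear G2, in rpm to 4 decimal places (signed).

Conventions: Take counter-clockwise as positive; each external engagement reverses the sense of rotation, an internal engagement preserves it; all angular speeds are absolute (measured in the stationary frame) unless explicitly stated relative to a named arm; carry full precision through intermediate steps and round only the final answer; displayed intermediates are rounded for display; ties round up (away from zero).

class = planetary set [G3 = 37+2·22 = 81; Willis about the carrier]
normalise by the input: solve with ω_sun = 1, then scale by 462 rpm
ring teeth: 37 + 2·22 = 81
37(ω_sun−ω_arm) = −81(ω_ring−ω_arm),  ω_ring = 0, ω_sun = 1
37(1−ω_arm) = −81(0−ω_arm)  ⇒  118·ω_arm = 37  ⇒  ω_arm = 37/118
sun–planet mesh: 37·(1−37/118) = −22·(ω_p−ω_arm)  ⇒  ω_p−ω_arm = -2997/2596
ω_p = 37/118 − 2997/2596 = -37/44
scale: ω_p = -37/44 × 462 rpm = -388.5000 rpm

-388.5000 rpm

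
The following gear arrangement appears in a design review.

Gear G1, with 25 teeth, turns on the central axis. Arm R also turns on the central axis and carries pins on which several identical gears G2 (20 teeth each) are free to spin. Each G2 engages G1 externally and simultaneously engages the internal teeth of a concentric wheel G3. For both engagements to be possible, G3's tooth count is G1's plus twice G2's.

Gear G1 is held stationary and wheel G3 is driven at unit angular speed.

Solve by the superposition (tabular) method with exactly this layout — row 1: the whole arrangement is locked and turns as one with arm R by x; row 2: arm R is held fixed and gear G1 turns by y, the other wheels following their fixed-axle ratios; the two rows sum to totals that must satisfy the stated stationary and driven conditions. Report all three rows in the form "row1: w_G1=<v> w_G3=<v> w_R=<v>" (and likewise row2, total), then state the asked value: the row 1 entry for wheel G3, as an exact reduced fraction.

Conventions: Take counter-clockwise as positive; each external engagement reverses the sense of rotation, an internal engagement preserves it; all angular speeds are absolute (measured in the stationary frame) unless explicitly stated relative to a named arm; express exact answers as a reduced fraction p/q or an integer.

topology: planetary set — G1 25T / G2 20T / G3 65T, arm = carrier (Willis)
row 1: whole set turns with the arm by x
superposition row 2 [arm held]: sun y, ring −(25/65)·y, arm 0
boundary: total ω_sun = x + y = 0 and total ω_ring = x − (25/65)·y = 1  ⇒  y = -13/18, x = 13/18
row 2 ring = −(25/65)·(-13/18) = 5/18
totals (row 1 + row 2): sun 13/18 + (-13/18) = 0, ring 13/18 + 5/18 = 1, arm 13/18 + 0 = 13/18
asked cell (row1, ring) = 13/18

row1: w_G1=13/18 w_G3=13/18 w_R=13/18
row2: w_G1=-13/18 w_G3=5/18 w_R=0
total: w_G1=0 w_G3=1 w_R=13/18
asked value: 13/18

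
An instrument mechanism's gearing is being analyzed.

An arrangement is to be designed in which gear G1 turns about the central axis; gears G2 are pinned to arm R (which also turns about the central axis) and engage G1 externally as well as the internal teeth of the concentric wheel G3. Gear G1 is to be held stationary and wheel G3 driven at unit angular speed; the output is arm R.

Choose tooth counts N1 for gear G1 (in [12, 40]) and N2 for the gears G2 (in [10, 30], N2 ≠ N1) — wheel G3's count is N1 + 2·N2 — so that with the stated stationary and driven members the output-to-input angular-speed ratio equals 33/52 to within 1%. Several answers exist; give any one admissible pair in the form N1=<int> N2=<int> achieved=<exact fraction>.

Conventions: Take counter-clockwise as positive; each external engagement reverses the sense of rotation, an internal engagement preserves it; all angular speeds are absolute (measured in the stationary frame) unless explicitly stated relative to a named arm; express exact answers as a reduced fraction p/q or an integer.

class = planetary set [ratio 33/52 wanted; Willis about the carrier]
Willis with ω_sun = 0: ω_arm/ω_ring = N3/(N1+N3); set equal to 33/52  ⇒  N3/N1 = (33/52)/(1 − 33/52) = 33/19
N3 = N1 + 2·N2  ⇒  N2/N1 = (N3/N1 − 1)/2 = (33/19 − 1)/2 = 7/19
smallest multiple with N1 ≥ 12 and N2 ≥ 10: k = 2  ⇒  N1 = 2·19 = 38, N2 = 2·7 = 14 (N1 ≤ 40, N2 ≤ 30, N2 ≠ N1 ✓), N3 = 38 + 2·14 = 66
check: N3/(N1+N3) with N1 = 38, N3 = 66 gives 33/52; |achieved − target| = 0 ≤ 33/5200 ✓

N1=38 N2=14 achieved=33/52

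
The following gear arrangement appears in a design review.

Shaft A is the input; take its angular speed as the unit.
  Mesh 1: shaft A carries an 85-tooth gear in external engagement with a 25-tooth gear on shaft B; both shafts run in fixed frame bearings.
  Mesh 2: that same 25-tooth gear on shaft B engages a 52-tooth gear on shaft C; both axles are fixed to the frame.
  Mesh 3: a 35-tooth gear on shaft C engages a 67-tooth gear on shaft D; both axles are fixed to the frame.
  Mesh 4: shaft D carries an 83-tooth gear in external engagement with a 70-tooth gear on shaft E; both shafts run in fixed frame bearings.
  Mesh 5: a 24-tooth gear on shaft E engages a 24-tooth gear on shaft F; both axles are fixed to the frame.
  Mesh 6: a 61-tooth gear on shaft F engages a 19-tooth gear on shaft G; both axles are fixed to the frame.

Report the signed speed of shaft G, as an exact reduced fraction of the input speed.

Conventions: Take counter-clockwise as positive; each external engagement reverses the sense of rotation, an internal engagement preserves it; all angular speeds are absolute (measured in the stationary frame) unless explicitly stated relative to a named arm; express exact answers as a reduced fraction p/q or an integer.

430355/132392

6-mesh fixed-axis compound train (all bearings frame-fixed)
mesh 1 [85T→25T]: |ω|/ω_in = 1×85/25 = 17/5, sense flips to −
mesh 2 [25T→52T]: |ω|/ω_in = (17/5)×25/52 = 85/52, sense flips to +
mesh 3 [35T→67T]: |ω|/ω_in = (85/52)×35/67 = 2975/3484, sense flips to −
mesh 4 [83T→70T]: |ω|/ω_in = (2975/3484)×83/70 = 7055/6968, sense flips to +
mesh 5 [24T→24T]: |ω|/ω_in = (7055/6968)×24/24 = 7055/6968, sense flips to −
mesh 6 [61T→19T]: |ω|/ω_in = (7055/6968)×61/19 = 430355/132392, sense flips to +
signed output speed (× input speed) = 430355/132392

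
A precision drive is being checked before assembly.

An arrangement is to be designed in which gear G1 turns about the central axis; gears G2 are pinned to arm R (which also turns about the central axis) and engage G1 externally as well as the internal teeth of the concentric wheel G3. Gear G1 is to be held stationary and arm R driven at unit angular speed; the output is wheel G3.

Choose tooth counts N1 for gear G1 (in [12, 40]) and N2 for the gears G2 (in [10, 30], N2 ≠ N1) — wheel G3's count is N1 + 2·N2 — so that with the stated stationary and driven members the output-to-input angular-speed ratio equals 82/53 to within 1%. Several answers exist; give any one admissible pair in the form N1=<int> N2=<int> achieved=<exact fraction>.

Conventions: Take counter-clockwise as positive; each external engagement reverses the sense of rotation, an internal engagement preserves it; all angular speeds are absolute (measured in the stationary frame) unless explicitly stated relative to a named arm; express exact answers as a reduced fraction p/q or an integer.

N1=29 N2=12 achieved=82/53

design class (target 82/53): planetary set
Willis with ω_sun = 0: ω_ring/ω_arm = (N1+N3)/N3; set equal to 82/53  ⇒  N3/N1 = 1/(82/53 − 1) = 53/29
N3 = N1 + 2·N2  ⇒  N2/N1 = (N3/N1 − 1)/2 = (53/29 − 1)/2 = 12/29
smallest multiple with N1 ≥ 12 and N2 ≥ 10: k = 1  ⇒  N1 = 1·29 = 29, N2 = 1·12 = 12 (N1 ≤ 40, N2 ≤ 30, N2 ≠ N1 ✓), N3 = 29 + 2·12 = 53
check: (N1+N3)/N3 with N1 = 29, N3 = 53 gives 82/53; |achieved − target| = 0 ≤ 41/2650 ✓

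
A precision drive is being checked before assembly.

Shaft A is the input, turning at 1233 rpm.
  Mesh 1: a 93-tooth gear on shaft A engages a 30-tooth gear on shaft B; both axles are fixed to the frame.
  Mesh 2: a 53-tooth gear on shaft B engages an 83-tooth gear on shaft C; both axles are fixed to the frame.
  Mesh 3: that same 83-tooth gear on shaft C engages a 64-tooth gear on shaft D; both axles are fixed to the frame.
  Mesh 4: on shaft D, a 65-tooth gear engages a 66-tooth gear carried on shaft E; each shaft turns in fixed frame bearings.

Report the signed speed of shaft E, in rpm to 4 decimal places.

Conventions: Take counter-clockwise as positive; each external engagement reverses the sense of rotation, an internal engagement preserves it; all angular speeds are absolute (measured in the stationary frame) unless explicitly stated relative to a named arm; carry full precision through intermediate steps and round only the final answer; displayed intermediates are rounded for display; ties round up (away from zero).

recognized (5 fixed axles, 4 meshes): fixed-axis compound train
mesh 1 [93T→30T]: ω = 1233.0000×93/30 = 3822.3000 rpm, sense flips to −
mesh 2 [53T→83T]: ω = 3822.3000×53/83 = 2440.7458 rpm, sense flips to +
mesh 3 [83T→64T]: ω = 2440.7458×83/64 = 3165.3422 rpm, sense flips to −
mesh 4 [65T→66T]: ω = 3165.3422×65/66 = 3117.3825 rpm, sense flips to +
signed output speed = +3117.3825 rpm

+3117.3825 rpm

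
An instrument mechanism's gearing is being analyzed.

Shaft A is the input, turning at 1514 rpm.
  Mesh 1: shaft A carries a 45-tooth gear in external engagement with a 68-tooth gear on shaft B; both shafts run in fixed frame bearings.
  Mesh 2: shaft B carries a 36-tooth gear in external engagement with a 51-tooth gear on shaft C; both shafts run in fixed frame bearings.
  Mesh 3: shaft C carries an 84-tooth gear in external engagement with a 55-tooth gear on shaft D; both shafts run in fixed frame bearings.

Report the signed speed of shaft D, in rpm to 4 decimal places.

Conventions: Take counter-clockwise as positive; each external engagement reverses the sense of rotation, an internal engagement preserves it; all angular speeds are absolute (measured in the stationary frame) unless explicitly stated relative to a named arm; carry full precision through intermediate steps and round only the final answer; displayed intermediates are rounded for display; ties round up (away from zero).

-1080.1359 rpm

topology: fixed-axis compound train — 3 meshes, A→D
mesh 1 [45T→68T]: ω = 1514.0000×45/68 = 1001.9118 rpm, sense flips to −
mesh 2 [36T→51T]: ω = 1001.9118×36/51 = 707.2318 rpm, sense flips to +
mesh 3 [84T→55T]: ω = 707.2318×84/55 = 1080.1359 rpm, sense flips to −
signed output speed = -1080.1359 rpm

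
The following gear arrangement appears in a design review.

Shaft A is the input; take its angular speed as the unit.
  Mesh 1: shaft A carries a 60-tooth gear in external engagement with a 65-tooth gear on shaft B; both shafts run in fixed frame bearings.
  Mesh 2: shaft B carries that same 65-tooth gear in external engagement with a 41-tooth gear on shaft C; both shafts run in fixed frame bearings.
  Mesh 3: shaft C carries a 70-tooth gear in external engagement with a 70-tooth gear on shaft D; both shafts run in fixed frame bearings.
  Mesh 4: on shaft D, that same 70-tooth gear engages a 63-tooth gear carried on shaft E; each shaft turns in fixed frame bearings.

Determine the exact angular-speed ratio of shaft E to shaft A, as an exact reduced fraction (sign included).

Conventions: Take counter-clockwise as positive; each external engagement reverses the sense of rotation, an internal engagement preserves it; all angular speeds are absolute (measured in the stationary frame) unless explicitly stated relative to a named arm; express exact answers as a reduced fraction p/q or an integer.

class = fixed-axis compound train [4 meshes; 4 ratios multiply, 4 sense flips]
mesh 1 [60T→65T]: running ratio 12/13, sense −
mesh 2 [65T→41T]: running ratio 60/41, sense +
mesh 3 [70T→70T]: running ratio 60/41, sense −
mesh 4 [70T→63T]: running ratio 200/123, sense +
ω_out/ω_in = 200/123

200/123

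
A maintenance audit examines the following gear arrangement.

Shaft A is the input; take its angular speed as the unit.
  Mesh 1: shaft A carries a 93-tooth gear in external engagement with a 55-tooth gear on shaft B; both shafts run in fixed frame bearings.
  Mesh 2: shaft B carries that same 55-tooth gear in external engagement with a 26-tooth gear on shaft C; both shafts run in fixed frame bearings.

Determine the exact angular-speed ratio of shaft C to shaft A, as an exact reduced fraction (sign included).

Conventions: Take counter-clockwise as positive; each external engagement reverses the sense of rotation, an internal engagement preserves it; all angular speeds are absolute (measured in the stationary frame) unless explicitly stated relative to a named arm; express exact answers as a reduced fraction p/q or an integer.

93/26

class = fixed-axis compound train [2 meshes; 2 ratios multiply, 2 sense flips]
mesh 1 [93T→55T]: running ratio 93/55, sense −
mesh 2 [55T→26T]: running ratio 93/26, sense +
ω_out/ω_in = 93/26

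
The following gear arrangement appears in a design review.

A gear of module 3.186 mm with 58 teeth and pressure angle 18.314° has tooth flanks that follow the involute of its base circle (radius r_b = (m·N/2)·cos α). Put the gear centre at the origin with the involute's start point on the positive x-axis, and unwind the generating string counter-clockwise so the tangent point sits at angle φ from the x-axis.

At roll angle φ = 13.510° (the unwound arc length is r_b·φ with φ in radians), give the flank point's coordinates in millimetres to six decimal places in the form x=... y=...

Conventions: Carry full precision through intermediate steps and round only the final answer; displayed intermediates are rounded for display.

topology: single-mesh involute geometry — m = 3.186, N = 58
pitch radius r_p = m·N/2 = 3.186·58/2 = 92.394000
base radius r_b = r_p·cos α = 92.394000·cos 18.314° = 87.714126
roll angle φ = 13.510° = 0.23579398 rad
x = r_b·(cos φ + φ·sin φ) = 90.118738
y = r_b·(sin φ − φ·cos φ) = 0.381180

x=90.118738 y=0.381180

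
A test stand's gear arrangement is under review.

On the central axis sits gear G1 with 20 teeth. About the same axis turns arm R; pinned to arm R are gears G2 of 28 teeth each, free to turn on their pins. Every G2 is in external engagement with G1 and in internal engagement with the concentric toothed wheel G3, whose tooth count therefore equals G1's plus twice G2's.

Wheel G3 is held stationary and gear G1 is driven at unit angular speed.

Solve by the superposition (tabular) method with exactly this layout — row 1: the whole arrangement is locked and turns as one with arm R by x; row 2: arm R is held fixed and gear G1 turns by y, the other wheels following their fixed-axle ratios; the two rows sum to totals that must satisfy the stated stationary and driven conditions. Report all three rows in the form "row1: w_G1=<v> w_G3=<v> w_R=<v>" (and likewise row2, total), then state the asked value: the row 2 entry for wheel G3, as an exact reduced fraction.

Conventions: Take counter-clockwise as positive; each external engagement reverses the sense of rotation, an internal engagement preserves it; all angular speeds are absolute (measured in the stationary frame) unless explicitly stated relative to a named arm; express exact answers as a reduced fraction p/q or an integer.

topology: planetary set — G1 20T / G2 28T / G3 76T, arm = carrier (Willis)
superposition row 1 [locked train]: every member turns x
row 2: sun turns y, ring = −(20/76)·y, arm 0
boundary: total ω_ring = x − (20/76)·y = 0 and total ω_sun = x + y = 1  ⇒  y = 19/24, x = 5/24
row 2 ring = −(20/76)·19/24 = -5/24
totals (row 1 + row 2): sun 5/24 + 19/24 = 1, ring 5/24 + (-5/24) = 0, arm 5/24 + 0 = 5/24
asked cell (row2, ring) = -5/24

row1: w_G1=5/24 w_G3=5/24 w_R=5/24
row2: w_G1=19/24 w_G3=-5/24 w_R=0
total: w_G1=1 w_G3=0 w_R=5/24
asked value: -5/24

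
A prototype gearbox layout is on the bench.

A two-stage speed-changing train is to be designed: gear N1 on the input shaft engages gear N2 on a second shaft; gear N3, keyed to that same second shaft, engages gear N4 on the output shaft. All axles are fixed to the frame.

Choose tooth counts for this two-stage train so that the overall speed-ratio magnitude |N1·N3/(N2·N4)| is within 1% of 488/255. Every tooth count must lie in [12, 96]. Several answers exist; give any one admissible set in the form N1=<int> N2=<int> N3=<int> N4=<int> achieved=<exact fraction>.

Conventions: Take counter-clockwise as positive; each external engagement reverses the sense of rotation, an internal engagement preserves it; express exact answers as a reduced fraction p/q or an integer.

2-stage fixed-axis compound train for ratio 488/255
target = 488/255 in lowest terms: an exact hit needs N1·N3 = k·488 and N2·N4 = k·255 for one integer k, every count in [12, 96]; additionally prefer no 1:1 stage (N1 ≠ N2, N3 ≠ N4)
k = 1: no 1:1-free in-range split of k·488 and k·255 into factor pairs; take k = 2
k = 2: N1·N3 = 976 = 16·61, N2·N4 = 510 = 15·34
achieved = 16·61/(15·34) = 488/255; |achieved − target| = 0 ≤ 122/6375 ✓

N1=16 N2=15 N3=61 N4=34 achieved=488/255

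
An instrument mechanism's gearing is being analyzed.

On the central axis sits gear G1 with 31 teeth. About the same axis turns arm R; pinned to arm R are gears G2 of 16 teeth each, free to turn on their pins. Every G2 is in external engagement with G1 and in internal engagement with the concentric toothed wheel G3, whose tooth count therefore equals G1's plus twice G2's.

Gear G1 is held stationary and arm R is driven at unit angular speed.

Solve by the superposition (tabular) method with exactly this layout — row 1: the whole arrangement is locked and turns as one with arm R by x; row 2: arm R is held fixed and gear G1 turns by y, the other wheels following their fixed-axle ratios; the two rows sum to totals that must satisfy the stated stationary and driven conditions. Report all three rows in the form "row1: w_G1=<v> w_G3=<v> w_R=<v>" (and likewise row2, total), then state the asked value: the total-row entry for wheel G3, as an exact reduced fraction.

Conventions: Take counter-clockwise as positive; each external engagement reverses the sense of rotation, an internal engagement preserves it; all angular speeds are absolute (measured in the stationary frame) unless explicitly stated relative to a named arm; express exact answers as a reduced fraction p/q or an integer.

class = planetary set [G3 = 31+2·16 = 63; Willis about the carrier]
row 1 — lock + rotate with arm: ω_sun = ω_ring = ω_arm = x
row 2 (arm held, sun turns y): ω_ring = −(31/63)·y, ω_arm = 0
boundary: total ω_sun = x + y = 0 and total ω_arm = x = 1  ⇒  y = -1, x = 1
row 2 ring = −(31/63)·(-1) = 31/63
totals (row 1 + row 2): sun 1 + (-1) = 0, ring 1 + 31/63 = 94/63, arm 1 + 0 = 1
asked cell (total, ring) = 94/63

row1: w_G1=1 w_G3=1 w_R=1
row2: w_G1=-1 w_G3=31/63 w_R=0
total: w_G1=0 w_G3=94/63 w_R=1
asked value: 94/63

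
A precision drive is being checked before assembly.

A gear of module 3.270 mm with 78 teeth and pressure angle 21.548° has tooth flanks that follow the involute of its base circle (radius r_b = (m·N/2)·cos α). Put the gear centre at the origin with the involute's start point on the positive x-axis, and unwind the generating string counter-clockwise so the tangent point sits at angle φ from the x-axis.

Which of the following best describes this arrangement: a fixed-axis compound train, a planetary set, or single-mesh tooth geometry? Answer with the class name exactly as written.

topology: single-mesh involute geometry — m = 3.270, N = 78
classification: single-mesh tooth geometry

single-mesh tooth geometry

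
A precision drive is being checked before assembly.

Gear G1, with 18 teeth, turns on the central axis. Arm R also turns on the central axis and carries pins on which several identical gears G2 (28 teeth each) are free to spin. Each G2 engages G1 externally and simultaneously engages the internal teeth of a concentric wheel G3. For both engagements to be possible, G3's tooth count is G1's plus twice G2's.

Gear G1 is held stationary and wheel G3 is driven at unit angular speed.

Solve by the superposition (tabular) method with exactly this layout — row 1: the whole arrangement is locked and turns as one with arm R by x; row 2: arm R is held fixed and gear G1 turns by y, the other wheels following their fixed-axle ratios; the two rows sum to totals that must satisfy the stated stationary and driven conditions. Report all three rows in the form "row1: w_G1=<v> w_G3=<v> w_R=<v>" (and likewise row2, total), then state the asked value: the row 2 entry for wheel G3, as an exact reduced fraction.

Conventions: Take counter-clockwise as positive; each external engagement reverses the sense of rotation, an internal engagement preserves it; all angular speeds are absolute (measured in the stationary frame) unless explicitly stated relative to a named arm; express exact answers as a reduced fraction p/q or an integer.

row1: w_G1=37/46 w_G3=37/46 w_R=37/46
row2: w_G1=-37/46 w_G3=9/46 w_R=0
total: w_G1=0 w_G3=1 w_R=37/46
asked value: 9/46

planetary set (18T centre, 28T on arm, 74T internal) — Willis relation
row 1 (train locked, turned with arm): all members turn x
row 2: sun turns y, ring = −(18/74)·y, arm 0
boundary: total ω_sun = x + y = 0 and total ω_ring = x − (18/74)·y = 1  ⇒  y = -37/46, x = 37/46
row 2 ring = −(18/74)·(-37/46) = 9/46
totals (row 1 + row 2): sun 37/46 + (-37/46) = 0, ring 37/46 + 9/46 = 1, arm 37/46 + 0 = 37/46
asked cell (row2, ring) = 9/46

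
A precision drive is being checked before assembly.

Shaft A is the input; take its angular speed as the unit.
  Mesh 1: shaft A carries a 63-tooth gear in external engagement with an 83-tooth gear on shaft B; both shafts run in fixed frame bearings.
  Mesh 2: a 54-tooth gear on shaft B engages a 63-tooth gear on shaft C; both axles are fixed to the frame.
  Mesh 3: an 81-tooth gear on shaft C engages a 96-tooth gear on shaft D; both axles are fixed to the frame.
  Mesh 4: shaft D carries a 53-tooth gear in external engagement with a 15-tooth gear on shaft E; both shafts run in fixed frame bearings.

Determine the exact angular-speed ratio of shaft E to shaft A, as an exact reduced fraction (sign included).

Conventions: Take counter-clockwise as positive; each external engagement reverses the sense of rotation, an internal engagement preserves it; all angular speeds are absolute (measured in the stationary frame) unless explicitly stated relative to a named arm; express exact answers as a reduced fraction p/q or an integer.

12879/6640

class = fixed-axis compound train [4 meshes; 4 ratios multiply, 4 sense flips]
mesh 1 [63T→83T]: running ratio 63/83, sense −
mesh 2 [54T→63T]: running ratio 54/83, sense +
mesh 3 [81T→96T]: running ratio 729/1328, sense −
mesh 4 [53T→15T]: running ratio 12879/6640, sense +
ω_out/ω_in = 12879/6640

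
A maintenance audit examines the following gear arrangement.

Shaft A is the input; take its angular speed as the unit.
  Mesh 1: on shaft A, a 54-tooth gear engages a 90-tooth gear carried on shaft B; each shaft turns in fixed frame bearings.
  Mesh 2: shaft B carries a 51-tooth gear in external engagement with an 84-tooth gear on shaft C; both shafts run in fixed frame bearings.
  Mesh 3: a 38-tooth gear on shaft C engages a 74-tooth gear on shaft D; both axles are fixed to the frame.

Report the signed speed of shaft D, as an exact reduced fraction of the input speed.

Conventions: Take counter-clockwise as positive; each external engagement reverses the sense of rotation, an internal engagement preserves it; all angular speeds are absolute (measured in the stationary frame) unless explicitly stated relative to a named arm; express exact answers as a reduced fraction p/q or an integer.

-969/5180

3-mesh fixed-axis compound train (all bearings frame-fixed)
mesh 1 [54T→90T]: |ω|/ω_in = 1×54/90 = 3/5, sense flips to −
mesh 2 [51T→84T]: |ω|/ω_in = (3/5)×51/84 = 51/140, sense flips to +
mesh 3 [38T→74T]: |ω|/ω_in = (51/140)×38/74 = 969/5180, sense flips to −
signed output speed (× input speed) = -969/5180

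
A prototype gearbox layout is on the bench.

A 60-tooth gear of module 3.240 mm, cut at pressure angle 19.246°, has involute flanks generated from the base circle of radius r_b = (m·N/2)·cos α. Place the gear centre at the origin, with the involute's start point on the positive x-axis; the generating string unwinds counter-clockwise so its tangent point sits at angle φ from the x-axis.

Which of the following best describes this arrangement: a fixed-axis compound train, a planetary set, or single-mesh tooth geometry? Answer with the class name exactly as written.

class = single-mesh tooth geometry [base-circle involute, m = 3.240, 60T]
classification: single-mesh tooth geometry

single-mesh tooth geometry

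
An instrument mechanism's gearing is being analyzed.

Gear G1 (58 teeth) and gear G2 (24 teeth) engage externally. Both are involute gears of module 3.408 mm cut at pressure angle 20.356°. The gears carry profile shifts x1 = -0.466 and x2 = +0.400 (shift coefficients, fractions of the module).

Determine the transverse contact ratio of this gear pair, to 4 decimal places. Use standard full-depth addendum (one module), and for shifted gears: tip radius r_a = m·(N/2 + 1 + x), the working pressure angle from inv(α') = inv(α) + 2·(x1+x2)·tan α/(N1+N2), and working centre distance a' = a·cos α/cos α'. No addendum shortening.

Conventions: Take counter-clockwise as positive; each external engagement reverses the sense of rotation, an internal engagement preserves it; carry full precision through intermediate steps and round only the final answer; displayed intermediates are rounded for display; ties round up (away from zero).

1.6101

recognized (one external pair, fixed centres): single-mesh tooth geometry, m = 3.408, N1 = 58, N2 = 24
base radii: r_b1 = 92.659882, r_b2 = 38.342020
tip radii: r_a1 = 100.651872, r_a2 = 45.667200
inv(α') = inv(20.356°) + 2·(-0.466+0.400)·tan α/(58+24) = 0.01514628  ⇒  α' = 20.10403°
a' = a·cos α / cos α' = 139.7280·cos 20.356°/cos 20.10403° = 139.501734
action lengths: √(r_a1²−r_b1²) = 39.305796, √(r_a2²−r_b2²) = 24.806907
base pitch p_b = π·m·cos α = 10.037917
CR = (39.305796 + 24.806907 − 139.501734·sin 20.10403°)/10.037917 = 1.610131
contact ratio ≈ 1.6101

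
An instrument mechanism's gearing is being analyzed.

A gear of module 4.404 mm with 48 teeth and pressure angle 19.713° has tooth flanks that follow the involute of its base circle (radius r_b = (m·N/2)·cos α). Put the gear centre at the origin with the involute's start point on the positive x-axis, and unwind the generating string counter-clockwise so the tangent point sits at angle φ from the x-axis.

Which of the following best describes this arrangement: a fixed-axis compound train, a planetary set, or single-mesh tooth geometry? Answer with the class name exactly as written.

recognized (one wheel, involute flank): single-mesh tooth geometry, m = 4.404, N = 48
classification: single-mesh tooth geometry

single-mesh tooth geometry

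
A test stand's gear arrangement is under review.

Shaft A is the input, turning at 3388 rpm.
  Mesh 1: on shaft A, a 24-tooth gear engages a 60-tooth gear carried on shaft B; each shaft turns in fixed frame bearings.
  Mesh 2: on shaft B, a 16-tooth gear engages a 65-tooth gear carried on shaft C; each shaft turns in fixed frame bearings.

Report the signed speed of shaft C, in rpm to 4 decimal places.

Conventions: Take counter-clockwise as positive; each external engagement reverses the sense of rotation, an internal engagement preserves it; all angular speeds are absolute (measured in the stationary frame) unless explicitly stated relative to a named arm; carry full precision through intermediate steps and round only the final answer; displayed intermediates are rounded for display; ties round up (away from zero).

+333.5877 rpm

2-mesh fixed-axis compound train (all bearings frame-fixed)
mesh 1 [24T→60T]: ω = 3388.0000×24/60 = 1355.2000 rpm, sense flips to −
mesh 2 [16T→65T]: ω = 1355.2000×16/65 = 333.5877 rpm, sense flips to +
signed output speed = +333.5877 rpm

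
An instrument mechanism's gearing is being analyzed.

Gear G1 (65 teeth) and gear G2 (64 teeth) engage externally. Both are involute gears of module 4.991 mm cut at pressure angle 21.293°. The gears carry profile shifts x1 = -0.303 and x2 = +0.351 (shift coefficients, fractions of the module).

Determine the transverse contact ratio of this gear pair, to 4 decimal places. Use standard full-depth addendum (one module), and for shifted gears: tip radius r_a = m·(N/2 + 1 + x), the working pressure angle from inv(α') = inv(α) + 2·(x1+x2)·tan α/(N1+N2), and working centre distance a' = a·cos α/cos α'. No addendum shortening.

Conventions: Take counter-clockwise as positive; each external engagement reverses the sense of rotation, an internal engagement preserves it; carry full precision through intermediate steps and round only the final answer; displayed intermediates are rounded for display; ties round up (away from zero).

class = single-mesh tooth geometry [involute pair 65T × 64T, m = 4.991]
base radii: r_b1 = 151.134502, r_b2 = 148.809356
tip radii: r_a1 = 165.686227, r_a2 = 166.454841
inv(α') = inv(21.293°) + 2·(-0.303+0.351)·tan α/(65+64) = 0.01840005  ⇒  α' = 21.40179°
a' = a·cos α / cos α' = 321.9195·cos 21.293°/cos 21.40179° = 322.158485
action lengths: √(r_a1²−r_b1²) = 67.899102, √(r_a2²−r_b2²) = 74.585452
base pitch p_b = π·m·cos α = 14.609324
CR = (67.899102 + 74.585452 − 322.158485·sin 21.40179°)/14.609324 = 1.706241
contact ratio ≈ 1.7062

1.7062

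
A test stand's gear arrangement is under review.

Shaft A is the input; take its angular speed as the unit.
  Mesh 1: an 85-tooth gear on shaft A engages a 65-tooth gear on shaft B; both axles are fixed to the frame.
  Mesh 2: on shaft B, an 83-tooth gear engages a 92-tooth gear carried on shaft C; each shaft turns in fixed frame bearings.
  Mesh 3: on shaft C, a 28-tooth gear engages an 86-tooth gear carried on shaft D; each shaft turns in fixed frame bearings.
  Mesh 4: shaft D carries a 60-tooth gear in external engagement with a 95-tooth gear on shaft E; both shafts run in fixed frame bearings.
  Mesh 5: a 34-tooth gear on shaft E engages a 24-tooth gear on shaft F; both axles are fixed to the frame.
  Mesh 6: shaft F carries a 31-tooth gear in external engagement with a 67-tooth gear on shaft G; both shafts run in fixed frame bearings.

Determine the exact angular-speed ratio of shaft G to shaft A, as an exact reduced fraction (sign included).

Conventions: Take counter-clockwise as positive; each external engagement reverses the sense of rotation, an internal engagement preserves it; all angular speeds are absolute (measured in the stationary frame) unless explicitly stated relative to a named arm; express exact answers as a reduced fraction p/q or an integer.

class = fixed-axis compound train [6 meshes; 6 ratios multiply, 6 sense flips]
mesh 1 [85T→65T]: running ratio 17/13, sense −
mesh 2 [83T→92T]: running ratio 1411/1196, sense +
mesh 3 [28T→86T]: running ratio 9877/25714, sense −
mesh 4 [60T→95T]: running ratio 59262/244283, sense +
mesh 5 [34T→24T]: running ratio 167909/488566, sense −
mesh 6 [31T→67T]: running ratio 5205179/32733922, sense +
ω_out/ω_in = 5205179/32733922

5205179/32733922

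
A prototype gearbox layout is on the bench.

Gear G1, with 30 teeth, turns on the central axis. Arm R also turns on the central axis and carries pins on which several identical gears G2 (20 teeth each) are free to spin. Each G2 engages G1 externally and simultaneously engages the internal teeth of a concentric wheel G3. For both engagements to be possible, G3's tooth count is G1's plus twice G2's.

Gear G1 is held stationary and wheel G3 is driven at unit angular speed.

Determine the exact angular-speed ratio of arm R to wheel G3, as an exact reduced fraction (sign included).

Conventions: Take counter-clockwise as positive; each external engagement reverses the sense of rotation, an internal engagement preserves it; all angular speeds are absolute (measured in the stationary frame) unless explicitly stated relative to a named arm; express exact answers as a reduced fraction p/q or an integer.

7/10

class = planetary set [G3 = 30+2·20 = 70; Willis about the carrier]
ring teeth: 30 + 2·20 = 70
30(ω_sun−ω_arm) = −70(ω_ring−ω_arm),  ω_sun = 0, ω_ring = 1
30(0−ω_arm) = −70(1−ω_arm)  ⇒  100·ω_arm = 70  ⇒  ω_arm = 7/10
ω_out/ω_in = 7/10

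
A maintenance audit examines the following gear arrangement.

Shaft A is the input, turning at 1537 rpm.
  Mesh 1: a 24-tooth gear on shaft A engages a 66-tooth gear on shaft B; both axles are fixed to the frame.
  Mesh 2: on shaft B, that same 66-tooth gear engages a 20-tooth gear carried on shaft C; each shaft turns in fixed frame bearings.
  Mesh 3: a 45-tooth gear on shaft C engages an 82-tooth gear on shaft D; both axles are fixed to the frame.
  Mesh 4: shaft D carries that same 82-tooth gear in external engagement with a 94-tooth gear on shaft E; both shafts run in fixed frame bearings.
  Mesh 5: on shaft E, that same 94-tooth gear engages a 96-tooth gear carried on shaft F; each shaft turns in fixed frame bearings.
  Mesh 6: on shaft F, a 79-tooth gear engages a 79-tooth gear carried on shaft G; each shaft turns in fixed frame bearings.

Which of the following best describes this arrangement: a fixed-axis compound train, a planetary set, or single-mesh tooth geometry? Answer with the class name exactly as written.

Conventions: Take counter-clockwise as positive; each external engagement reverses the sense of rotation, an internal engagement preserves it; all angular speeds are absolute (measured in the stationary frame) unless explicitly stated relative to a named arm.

fixed-axis compound train

class = fixed-axis compound train [6 meshes; 6 ratios multiply, 6 sense flips]
classification: fixed-axis compound train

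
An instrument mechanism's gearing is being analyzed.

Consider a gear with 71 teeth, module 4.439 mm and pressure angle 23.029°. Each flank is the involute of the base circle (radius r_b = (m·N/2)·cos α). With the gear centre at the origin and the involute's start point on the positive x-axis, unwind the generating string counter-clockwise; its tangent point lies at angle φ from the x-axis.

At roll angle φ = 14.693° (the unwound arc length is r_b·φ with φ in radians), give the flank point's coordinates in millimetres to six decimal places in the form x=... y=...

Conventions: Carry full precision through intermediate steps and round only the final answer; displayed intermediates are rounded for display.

x=149.716612 y=0.809897

topology: single-mesh involute geometry — m = 4.439, N = 71
pitch radius r_p = m·N/2 = 4.439·71/2 = 157.584500
base radius r_b = r_p·cos α = 157.584500·cos 23.029° = 145.026114
roll angle φ = 14.693° = 0.25644123 rad
x = r_b·(cos φ + φ·sin φ) = 149.716612
y = r_b·(sin φ − φ·cos φ) = 0.809897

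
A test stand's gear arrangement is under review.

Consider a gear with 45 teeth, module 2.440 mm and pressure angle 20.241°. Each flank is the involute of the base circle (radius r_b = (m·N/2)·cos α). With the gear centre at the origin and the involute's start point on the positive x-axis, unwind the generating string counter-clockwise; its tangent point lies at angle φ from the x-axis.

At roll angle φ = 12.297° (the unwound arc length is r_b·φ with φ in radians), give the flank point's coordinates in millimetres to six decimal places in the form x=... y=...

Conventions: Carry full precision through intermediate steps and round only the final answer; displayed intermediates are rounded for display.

single-mesh involute tooth geometry (45T wheel at module 2.440)
pitch radius r_p = m·N/2 = 2.440·45/2 = 54.900000
base radius r_b = r_p·cos α = 54.900000·cos 20.241° = 51.509689
roll angle φ = 12.297° = 0.21462314 rad
x = r_b·(cos φ + φ·sin φ) = 52.682409
y = r_b·(sin φ − φ·cos φ) = 0.168965

x=52.682409 y=0.168965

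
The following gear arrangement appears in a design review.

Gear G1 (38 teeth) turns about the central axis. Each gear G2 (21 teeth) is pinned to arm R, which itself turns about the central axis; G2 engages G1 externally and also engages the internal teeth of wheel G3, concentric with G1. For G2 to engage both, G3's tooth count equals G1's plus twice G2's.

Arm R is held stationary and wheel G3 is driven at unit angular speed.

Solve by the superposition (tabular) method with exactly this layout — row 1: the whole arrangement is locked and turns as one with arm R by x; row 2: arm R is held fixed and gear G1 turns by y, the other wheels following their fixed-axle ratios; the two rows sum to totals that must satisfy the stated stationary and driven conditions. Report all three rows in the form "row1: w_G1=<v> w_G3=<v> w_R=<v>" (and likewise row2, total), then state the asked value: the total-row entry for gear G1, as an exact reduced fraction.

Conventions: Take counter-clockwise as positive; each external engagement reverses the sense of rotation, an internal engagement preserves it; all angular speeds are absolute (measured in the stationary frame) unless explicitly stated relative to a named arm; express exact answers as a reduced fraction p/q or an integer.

planetary set (38T centre, 21T on arm, 80T internal) — Willis relation
row 1 (train locked, turned with arm): all members turn x
row 2: sun turns y, ring = −(38/80)·y, arm 0
boundary: total ω_arm = x = 0 and total ω_ring = x − (38/80)·y = 1  ⇒  y = -40/19, x = 0
row 2 ring = −(38/80)·(-40/19) = 1
totals (row 1 + row 2): sun 0 + (-40/19) = -40/19, ring 0 + 1 = 1, arm 0 + 0 = 0
asked cell (total, sun) = -40/19

row1: w_G1=0 w_G3=0 w_R=0
row2: w_G1=-40/19 w_G3=1 w_R=0
total: w_G1=-40/19 w_G3=1 w_R=0
asked value: -40/19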